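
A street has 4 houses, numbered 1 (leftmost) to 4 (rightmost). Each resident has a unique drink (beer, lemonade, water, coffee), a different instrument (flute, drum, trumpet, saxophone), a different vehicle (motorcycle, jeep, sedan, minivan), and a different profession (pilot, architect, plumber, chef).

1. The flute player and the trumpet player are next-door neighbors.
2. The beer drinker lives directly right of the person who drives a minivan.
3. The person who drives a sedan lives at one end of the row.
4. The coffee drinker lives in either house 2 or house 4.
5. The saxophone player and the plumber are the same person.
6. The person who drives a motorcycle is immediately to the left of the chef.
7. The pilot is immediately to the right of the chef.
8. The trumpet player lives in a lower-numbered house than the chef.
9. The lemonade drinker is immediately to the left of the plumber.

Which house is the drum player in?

House 1 profession: only architect fits.
The coffee drinker is narrowed to house 2 or 4; consider each.
Placing it in house 4 leads to a contradiction, so it's in house 2.
The beer drinker is narrowed to house 3 or 4; consider each.
Placing it in house 3 leads to a contradiction, so it's in house 4.
The person who drives a minivan is in house 3 (clue 2).
The lemonade drinker is narrowed to house 1 or 3; consider each.
Placing it in house 1 leads to a contradiction, so it's in house 3.
Clue 9 places the plumber in house 4.
So house 1 gets water for drink.
House 2 profession: only chef fits.
That leaves pilot as the profession for house 3.
Clue 5 places the saxophone player in house 4.
The person who drives a motorcycle is in house 1 (clue 6).
Clue 8: the trumpet player is in house 1.
House 2's vehicle must be jeep (nothing else left).
House 4's vehicle must be sedan (nothing else left).
By clue 1, the flute player is in house 2.
House 3's instrument must be drum (nothing else left).
So: house 1 = water/trumpet/motorcycle/architect, house 2 = coffee/flute/jeep/chef, house 3 = lemonade/drum/minivan/pilot, house 4 = beer/saxophone/sedan/plumber.

3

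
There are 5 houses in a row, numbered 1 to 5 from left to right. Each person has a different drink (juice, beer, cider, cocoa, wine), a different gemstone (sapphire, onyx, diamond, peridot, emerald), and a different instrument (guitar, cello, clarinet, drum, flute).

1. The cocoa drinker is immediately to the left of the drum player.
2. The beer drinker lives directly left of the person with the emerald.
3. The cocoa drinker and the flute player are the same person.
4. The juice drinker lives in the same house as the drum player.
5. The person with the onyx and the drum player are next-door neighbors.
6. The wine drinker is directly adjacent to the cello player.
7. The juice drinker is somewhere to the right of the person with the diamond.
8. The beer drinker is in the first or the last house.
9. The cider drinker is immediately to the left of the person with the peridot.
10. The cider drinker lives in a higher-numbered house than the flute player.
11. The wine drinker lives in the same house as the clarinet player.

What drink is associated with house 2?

The beer drinker is in house 1 (clue 8).
Clue 2 places the person with the emerald in house 2.
House 5 drink: only wine fits.
Clue 6 places the cello player in house 4.
The clarinet player is in house 5 (clue 11).
House 2's drink must be cocoa (nothing else left).
The only instrument still possible for house 1 is guitar.
The only instrument still possible for house 2 is flute.
So house 3 gets drum for instrument.
From clue 4, the juice drinker must be in house 3.
From clue 5, the person with the onyx must be in house 4.
The person with the diamond is in house 1 (clue 7).
House 4's drink must be cider (nothing else left).
So house 3 gets sapphire for gemstone.
That leaves peridot as the gemstone for house 5.
So: house 1 = beer/diamond/guitar, house 2 = cocoa/emerald/flute, house 3 = juice/sapphire/drum, house 4 = cider/onyx/cello, house 5 = wine/peridot/clarinet.

cocoa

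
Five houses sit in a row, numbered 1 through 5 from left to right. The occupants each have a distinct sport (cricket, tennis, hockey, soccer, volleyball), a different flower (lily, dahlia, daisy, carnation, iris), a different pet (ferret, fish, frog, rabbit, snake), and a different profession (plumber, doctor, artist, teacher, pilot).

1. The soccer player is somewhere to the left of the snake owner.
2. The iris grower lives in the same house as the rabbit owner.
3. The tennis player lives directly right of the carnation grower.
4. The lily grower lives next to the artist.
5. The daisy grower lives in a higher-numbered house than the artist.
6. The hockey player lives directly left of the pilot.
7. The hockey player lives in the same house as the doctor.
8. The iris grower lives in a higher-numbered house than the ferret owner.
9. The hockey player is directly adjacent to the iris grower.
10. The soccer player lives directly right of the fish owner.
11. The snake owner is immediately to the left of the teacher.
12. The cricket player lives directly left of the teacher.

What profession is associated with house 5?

teacher

The cricket player is narrowed to house 3 or 4; consider each.
Placing it in house 3 leads to a contradiction, so it's in house 4.
The teacher is in house 5 (clue 12).
Clue 11: the snake owner is in house 4.
The only pet still possible for house 5 is frog.
So house 3 gets rabbit for pet.
From clue 2, the iris grower must be in house 3.
The hockey player is in house 2 (clue 9).
House 1 sport: only volleyball fits.
House 3 sport: only soccer fits.
So house 5 gets tennis for sport.
By clue 3, the carnation grower is in house 4.
By clue 6, the pilot is in house 3.
Clue 7: the doctor is in house 2.
The fish owner is in house 2 (clue 10).
House 1 pet: only ferret fits.
House 1 flower: only dahlia fits.
The daisy grower is narrowed to house 2 or 5; consider each.
Placing it in house 2 leads to a contradiction, so it's in house 5.
House 2 flower: only lily fits.
The artist is in house 1 (clue 4).
That leaves plumber as the profession for house 4.
So: house 1 = volleyball/dahlia/ferret/artist, house 2 = hockey/lily/fish/doctor, house 3 = soccer/iris/rabbit/pilot, house 4 = cricket/carnation/snake/plumber, house 5 = tennis/daisy/frog/teacher.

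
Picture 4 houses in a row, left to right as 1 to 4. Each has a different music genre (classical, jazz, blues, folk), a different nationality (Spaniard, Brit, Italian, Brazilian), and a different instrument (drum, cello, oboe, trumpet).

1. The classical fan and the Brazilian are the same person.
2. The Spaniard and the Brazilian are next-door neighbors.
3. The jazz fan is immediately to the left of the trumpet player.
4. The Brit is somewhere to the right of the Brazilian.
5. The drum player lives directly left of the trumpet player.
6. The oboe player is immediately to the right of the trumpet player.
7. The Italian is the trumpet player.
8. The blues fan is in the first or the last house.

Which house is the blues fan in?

4

The blues fan is narrowed to house 1 or 4; consider each.
Placing it in house 1 leads to a contradiction, so it's in house 4.
The jazz fan is narrowed to house 1 or 2; consider each.
Placing it in house 1 leads to a contradiction, so it's in house 2.
By clue 3, the trumpet player is in house 3.
Clue 5 places the drum player in house 2.
Clue 6 places the oboe player in house 4.
The Italian is in house 3 (clue 7).
So house 1 gets cello for instrument.
By clue 1, the classical fan is in house 1.
Clue 1: the Brazilian is in house 1.
The Spaniard is in house 2 (clue 2).
House 3's music genre must be folk (nothing else left).
House 4's nationality must be Brit (nothing else left).
So: house 1 = classical/Brazilian/cello, house 2 = jazz/Spaniard/drum, house 3 = folk/Italian/trumpet, house 4 = blues/Brit/oboe.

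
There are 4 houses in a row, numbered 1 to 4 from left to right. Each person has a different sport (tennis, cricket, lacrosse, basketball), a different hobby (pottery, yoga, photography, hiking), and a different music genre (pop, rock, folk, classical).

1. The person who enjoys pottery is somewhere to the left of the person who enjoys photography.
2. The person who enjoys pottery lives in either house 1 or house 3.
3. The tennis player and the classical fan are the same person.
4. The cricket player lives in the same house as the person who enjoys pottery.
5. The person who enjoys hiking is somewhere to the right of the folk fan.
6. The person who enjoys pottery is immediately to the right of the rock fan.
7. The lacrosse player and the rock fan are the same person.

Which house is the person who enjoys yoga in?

1

From clue 6, the person who enjoys pottery must be in house 3.
Clue 6: the rock fan is in house 2.
By clue 7, the lacrosse player is in house 2.
That leaves yoga as the hobby for house 1.
The person who enjoys photography is in house 4 (clue 1).
The cricket player is in house 3 (clue 4).
The only hobby still possible for house 2 is hiking.
Clue 5: the folk fan is in house 1.
The only music genre still possible for house 3 is pop.
That leaves classical as the music genre for house 4.
Clue 3: the tennis player is in house 4.
House 1's sport must be basketball (nothing else left).
So: house 1 = basketball/yoga/folk, house 2 = lacrosse/hiking/rock, house 3 = cricket/pottery/pop, house 4 = tennis/photography/classical.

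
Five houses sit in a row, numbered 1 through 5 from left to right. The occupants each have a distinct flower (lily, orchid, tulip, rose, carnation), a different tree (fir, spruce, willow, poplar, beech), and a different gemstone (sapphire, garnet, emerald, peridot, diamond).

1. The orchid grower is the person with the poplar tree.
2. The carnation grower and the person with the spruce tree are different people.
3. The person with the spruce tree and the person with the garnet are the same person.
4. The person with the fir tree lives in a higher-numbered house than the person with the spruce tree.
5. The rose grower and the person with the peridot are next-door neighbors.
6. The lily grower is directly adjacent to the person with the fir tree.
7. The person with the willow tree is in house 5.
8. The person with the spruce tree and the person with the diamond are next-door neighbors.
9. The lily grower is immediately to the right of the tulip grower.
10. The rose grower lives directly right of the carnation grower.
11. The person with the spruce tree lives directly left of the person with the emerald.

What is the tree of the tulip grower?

spruce

The person with the willow tree is in house 5 (clue 7).
The person with the fir tree is narrowed to house 2 or 3 or 4; consider each.
Placing it in house 2 and house 3 leads to a contradiction, so it's in house 4.
The lily grower is narrowed to house 3 or 5; consider each.
Placing it in house 5 leads to a contradiction, so it's in house 3.
Clue 9: the tulip grower is in house 2.
That leaves rose as the flower for house 5.
By clue 1, the person with the poplar tree is in house 1.
Clue 5: the person with the peridot is in house 4.
By clue 10, the carnation grower is in house 4.
So house 1 gets orchid for flower.
House 5 gemstone: only sapphire fits.
The person with the spruce tree is in house 2 (clue 11).
From clue 11, the person with the emerald must be in house 3.
That leaves beech as the tree for house 3.
That leaves diamond as the gemstone for house 1.
The only gemstone still possible for house 2 is garnet.
So: house 1 = orchid/poplar/diamond, house 2 = tulip/spruce/garnet, house 3 = lily/beech/emerald, house 4 = carnation/fir/peridot, house 5 = rose/willow/sapphire.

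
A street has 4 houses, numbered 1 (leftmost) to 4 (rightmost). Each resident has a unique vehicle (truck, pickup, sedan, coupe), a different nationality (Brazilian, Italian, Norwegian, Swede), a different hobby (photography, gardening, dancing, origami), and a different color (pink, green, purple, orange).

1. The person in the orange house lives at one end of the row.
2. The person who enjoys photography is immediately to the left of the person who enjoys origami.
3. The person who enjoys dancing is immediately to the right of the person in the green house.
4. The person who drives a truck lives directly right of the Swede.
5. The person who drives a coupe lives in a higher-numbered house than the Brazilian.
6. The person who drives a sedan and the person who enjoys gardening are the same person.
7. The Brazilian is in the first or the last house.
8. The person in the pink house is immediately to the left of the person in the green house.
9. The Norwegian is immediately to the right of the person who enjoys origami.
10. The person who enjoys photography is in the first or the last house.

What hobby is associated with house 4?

From clue 7, the Brazilian must be in house 1.
By clue 10, the person who enjoys photography is in house 1.
By clue 2, the person who enjoys origami is in house 2.
Clue 9: the Norwegian is in house 3.
The only vehicle still possible for house 1 is pickup.
House 2's nationality must be Swede (nothing else left).
The only nationality still possible for house 4 is Italian.
Clue 4: the person who drives a truck is in house 3.
House 2's vehicle must be coupe (nothing else left).
House 4 vehicle: only sedan fits.
Clue 6: the person who enjoys gardening is in house 4.
The only hobby still possible for house 3 is dancing.
Clue 3 places the person in the green house in house 2.
The person in the pink house is in house 1 (clue 8).
That leaves purple as the color for house 3.
So house 4 gets orange for color.
So: house 1 = pickup/Brazilian/photography/pink, house 2 = coupe/Swede/origami/green, house 3 = truck/Norwegian/dancing/purple, house 4 = sedan/Italian/gardening/orange.

gardening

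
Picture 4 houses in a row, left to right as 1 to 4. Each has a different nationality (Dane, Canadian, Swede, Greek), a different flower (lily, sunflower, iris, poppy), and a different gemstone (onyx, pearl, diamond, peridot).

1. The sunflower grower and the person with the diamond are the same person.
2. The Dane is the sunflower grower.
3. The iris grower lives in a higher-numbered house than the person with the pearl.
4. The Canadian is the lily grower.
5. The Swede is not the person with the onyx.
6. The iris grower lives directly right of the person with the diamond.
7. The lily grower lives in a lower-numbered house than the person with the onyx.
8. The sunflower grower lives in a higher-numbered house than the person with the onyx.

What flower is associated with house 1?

lily

That leaves peridot as the gemstone for house 4.
By clue 1, the sunflower grower is in house 3.
By clue 1, the person with the diamond is in house 3.
By clue 2, the Dane is in house 3.
The iris grower is in house 4 (clue 6).
By clue 8, the person with the onyx is in house 2.
House 1 gemstone: only pearl fits.
From clue 7, the lily grower must be in house 1.
So house 2 gets poppy for flower.
The Canadian is in house 1 (clue 4).
That leaves Greek as the nationality for house 2.
So house 4 gets Swede for nationality.
So: house 1 = Canadian/lily/pearl, house 2 = Greek/poppy/onyx, house 3 = Dane/sunflower/diamond, house 4 = Swede/iris/peridot.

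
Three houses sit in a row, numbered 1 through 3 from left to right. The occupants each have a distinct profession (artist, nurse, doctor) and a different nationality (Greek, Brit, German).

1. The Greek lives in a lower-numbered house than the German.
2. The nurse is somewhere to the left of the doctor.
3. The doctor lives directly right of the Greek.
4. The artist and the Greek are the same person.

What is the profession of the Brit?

So house 3 gets doctor for profession.
Clue 3: the Greek is in house 2.
Clue 4 places the artist in house 2.
That leaves nurse as the profession for house 1.
That leaves Brit as the nationality for house 1.
House 3 nationality: only German fits.
So: house 1 = nurse/Brit, house 2 = artist/Greek, house 3 = doctor/German.

nurse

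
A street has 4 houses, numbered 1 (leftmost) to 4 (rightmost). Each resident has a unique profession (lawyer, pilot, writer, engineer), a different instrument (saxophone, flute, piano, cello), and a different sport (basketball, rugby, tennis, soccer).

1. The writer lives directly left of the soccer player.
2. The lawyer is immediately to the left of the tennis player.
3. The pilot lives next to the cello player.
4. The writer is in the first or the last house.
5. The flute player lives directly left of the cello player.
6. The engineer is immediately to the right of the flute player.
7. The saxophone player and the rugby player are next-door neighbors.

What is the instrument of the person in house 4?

Clue 4 places the writer in house 1.
By clue 1, the soccer player is in house 2.
The lawyer is narrowed to house 2 or 3; consider each.
Placing it in house 3 leads to a contradiction, so it's in house 2.
The tennis player is in house 3 (clue 2).
The only instrument still possible for house 1 is piano.
House 4's instrument must be cello (nothing else left).
The pilot is in house 3 (clue 3).
The flute player is in house 3 (clue 5).
Clue 6: the engineer is in house 4.
House 2 instrument: only saxophone fits.
Clue 7 places the rugby player in house 1.
That leaves basketball as the sport for house 4.
So: house 1 = writer/piano/rugby, house 2 = lawyer/saxophone/soccer, house 3 = pilot/flute/tennis, house 4 = engineer/cello/basketball.

cello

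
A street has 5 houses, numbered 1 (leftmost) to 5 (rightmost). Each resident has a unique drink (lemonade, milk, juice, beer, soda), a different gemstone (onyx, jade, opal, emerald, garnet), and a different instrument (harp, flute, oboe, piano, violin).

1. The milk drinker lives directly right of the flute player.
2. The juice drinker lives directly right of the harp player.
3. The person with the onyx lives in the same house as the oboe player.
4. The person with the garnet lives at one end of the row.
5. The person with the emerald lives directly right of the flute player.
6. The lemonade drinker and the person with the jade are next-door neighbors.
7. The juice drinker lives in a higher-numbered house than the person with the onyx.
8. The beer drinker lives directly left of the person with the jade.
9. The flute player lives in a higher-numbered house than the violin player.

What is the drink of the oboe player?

House 5's instrument must be piano (nothing else left).
The person with the garnet is narrowed to house 1 or 5; consider each.
Placing it in house 1 leads to a contradiction, so it's in house 5.
The milk drinker is narrowed to house 3 or 4; consider each.
Placing it in house 3 leads to a contradiction, so it's in house 4.
From clue 1, the flute player must be in house 3.
Clue 5: the person with the emerald is in house 4.
That leaves harp as the instrument for house 4.
Clue 2 places the juice drinker in house 5.
The beer drinker is narrowed to house 1 or 2; consider each.
Placing it in house 2 leads to a contradiction, so it's in house 1.
Clue 8: the person with the jade is in house 2.
So house 3 gets opal for gemstone.
By clue 3, the oboe player is in house 1.
Clue 6 places the lemonade drinker in house 3.
That leaves soda as the drink for house 2.
House 1's gemstone must be onyx (nothing else left).
That leaves violin as the instrument for house 2.
So: house 1 = beer/onyx/oboe, house 2 = soda/jade/violin, house 3 = lemonade/opal/flute, house 4 = milk/emerald/harp, house 5 = juice/garnet/piano.

beer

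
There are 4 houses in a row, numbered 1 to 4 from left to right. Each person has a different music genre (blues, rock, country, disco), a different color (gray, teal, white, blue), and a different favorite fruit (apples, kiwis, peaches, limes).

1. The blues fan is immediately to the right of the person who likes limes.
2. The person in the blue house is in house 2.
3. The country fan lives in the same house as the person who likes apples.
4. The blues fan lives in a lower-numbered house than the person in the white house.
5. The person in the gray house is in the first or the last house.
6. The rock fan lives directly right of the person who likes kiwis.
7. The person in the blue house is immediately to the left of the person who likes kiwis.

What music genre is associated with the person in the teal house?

By clue 2, the person in the blue house is in house 2.
From clue 7, the person who likes kiwis must be in house 3.
By clue 6, the rock fan is in house 4.
That leaves peaches as the favorite fruit for house 4.
The blues fan is narrowed to house 2 or 3; consider each.
Placing it in house 2 leads to a contradiction, so it's in house 3.
By clue 1, the person who likes limes is in house 2.
By clue 4, the person in the white house is in house 4.
House 3's color must be teal (nothing else left).
House 1 favorite fruit: only apples fits.
From clue 3, the country fan must be in house 1.
The only music genre still possible for house 2 is disco.
So house 1 gets gray for color.
So: house 1 = country/gray/apples, house 2 = disco/blue/limes, house 3 = blues/teal/kiwis, house 4 = rock/white/peaches.

blues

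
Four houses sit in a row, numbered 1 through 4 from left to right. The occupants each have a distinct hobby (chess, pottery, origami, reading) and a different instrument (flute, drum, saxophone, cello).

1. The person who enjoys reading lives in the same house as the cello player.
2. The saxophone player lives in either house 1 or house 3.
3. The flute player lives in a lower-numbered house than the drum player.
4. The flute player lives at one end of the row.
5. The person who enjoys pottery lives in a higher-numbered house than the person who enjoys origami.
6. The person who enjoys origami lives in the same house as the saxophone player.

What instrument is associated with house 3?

Clue 4 places the flute player in house 1.
So house 3 gets saxophone for instrument.
The person who enjoys origami is in house 3 (clue 6).
House 1's hobby must be chess (nothing else left).
Clue 5: the person who enjoys pottery is in house 4.
House 2's hobby must be reading (nothing else left).
Clue 1: the cello player is in house 2.
House 4 instrument: only drum fits.
So: house 1 = chess/flute, house 2 = reading/cello, house 3 = origami/saxophone, house 4 = pottery/drum.

saxophone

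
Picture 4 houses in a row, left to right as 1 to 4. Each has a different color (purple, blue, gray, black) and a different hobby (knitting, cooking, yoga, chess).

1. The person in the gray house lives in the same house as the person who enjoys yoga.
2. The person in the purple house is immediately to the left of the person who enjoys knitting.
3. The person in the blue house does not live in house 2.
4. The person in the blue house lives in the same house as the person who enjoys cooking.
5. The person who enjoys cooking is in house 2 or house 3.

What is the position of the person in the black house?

2

By clue 5, the person who enjoys cooking is in house 3.
The person in the blue house is in house 3 (clue 4).
By clue 2, the person who enjoys knitting is in house 2.
The only color still possible for house 1 is purple.
By clue 1, the person in the gray house is in house 4.
By clue 1, the person who enjoys yoga is in house 4.
The only color still possible for house 2 is black.
House 1 hobby: only chess fits.
So: house 1 = purple/chess, house 2 = black/knitting, house 3 = blue/cooking, house 4 = gray/yoga.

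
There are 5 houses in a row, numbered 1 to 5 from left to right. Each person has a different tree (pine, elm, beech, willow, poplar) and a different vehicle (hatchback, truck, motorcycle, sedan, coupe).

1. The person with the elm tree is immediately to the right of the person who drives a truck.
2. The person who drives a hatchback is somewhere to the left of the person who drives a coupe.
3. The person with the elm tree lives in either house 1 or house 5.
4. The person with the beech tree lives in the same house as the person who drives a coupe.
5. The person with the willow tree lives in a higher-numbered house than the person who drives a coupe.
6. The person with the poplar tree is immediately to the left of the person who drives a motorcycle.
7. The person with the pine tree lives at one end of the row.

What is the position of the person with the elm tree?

5

Clue 3 places the person with the elm tree in house 5.
The person who drives a truck is in house 4 (clue 1).
That leaves pine as the tree for house 1.
The person with the beech tree is narrowed to house 2 or 3; consider each.
Placing it in house 3 leads to a contradiction, so it's in house 2.
Clue 4: the person who drives a coupe is in house 2.
House 3 tree: only willow fits.
House 4 tree: only poplar fits.
Clue 6 places the person who drives a motorcycle in house 5.
That leaves hatchback as the vehicle for house 1.
So house 3 gets sedan for vehicle.
So: house 1 = pine/hatchback, house 2 = beech/coupe, house 3 = willow/sedan, house 4 = poplar/truck, house 5 = elm/motorcycle.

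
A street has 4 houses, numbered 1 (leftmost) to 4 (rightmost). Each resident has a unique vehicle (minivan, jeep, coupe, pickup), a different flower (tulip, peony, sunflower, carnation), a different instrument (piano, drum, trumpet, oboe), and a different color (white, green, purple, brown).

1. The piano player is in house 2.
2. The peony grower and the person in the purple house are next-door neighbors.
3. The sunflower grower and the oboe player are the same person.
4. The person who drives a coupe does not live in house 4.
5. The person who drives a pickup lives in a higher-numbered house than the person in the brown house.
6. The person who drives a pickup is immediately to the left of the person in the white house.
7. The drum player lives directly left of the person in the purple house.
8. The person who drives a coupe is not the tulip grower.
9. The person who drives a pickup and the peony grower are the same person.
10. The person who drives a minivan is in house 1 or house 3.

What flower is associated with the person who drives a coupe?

carnation

The piano player is in house 2 (clue 1).
That leaves jeep as the vehicle for house 4.
By clue 2, the peony grower is in house 3.
From clue 9, the person who drives a pickup must be in house 3.
So house 2 gets coupe for vehicle.
Clue 6: the person in the white house is in house 4.
So house 1 gets minivan for vehicle.
So house 2 gets carnation for flower.
That leaves brown as the color for house 1.
House 2's color must be purple (nothing else left).
The only color still possible for house 3 is green.
Clue 7: the drum player is in house 1.
The only instrument still possible for house 3 is trumpet.
House 4 instrument: only oboe fits.
By clue 3, the sunflower grower is in house 4.
That leaves tulip as the flower for house 1.
So: house 1 = minivan/tulip/drum/brown, house 2 = coupe/carnation/piano/purple, house 3 = pickup/peony/trumpet/green, house 4 = jeep/sunflower/oboe/white.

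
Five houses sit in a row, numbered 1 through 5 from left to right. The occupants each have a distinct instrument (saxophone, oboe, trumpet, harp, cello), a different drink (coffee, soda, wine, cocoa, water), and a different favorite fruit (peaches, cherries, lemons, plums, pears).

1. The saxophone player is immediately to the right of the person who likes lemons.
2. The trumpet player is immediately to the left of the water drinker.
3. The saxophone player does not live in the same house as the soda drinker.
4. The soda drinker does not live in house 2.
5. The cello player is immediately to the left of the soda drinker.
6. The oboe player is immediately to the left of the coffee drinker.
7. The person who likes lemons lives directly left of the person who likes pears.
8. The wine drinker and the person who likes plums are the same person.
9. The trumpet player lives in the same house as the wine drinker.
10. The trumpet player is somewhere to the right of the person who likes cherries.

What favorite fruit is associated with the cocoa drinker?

cherries

House 1's drink must be cocoa (nothing else left).
The cello player is narrowed to house 2 or 3 or 4; consider each.
Placing it in house 2 and house 4 leads to a contradiction, so it's in house 3.
From clue 5, the soda drinker must be in house 4.
Clue 9 places the trumpet player in house 2.
From clue 9, the wine drinker must be in house 2.
From clue 10, the person who likes cherries must be in house 1.
Clue 1: the person who likes lemons is in house 4.
Clue 2: the water drinker is in house 3.
The oboe player is in house 4 (clue 6).
The coffee drinker is in house 5 (clue 6).
The person who likes pears is in house 5 (clue 7).
The person who likes plums is in house 2 (clue 8).
House 1 instrument: only harp fits.
House 5 instrument: only saxophone fits.
House 3 favorite fruit: only peaches fits.
So: house 1 = harp/cocoa/cherries, house 2 = trumpet/wine/plums, house 3 = cello/water/peaches, house 4 = oboe/soda/lemons, house 5 = saxophone/coffee/pears.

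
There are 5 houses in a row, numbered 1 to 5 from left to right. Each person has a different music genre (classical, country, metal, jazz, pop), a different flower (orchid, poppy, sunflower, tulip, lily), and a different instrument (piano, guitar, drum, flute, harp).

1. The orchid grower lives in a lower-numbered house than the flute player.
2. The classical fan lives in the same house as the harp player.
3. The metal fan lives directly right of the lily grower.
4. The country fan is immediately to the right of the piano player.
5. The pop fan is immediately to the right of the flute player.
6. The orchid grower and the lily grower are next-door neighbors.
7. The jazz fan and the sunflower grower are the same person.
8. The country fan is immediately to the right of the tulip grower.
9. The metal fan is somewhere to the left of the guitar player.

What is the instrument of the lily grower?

harp

The metal fan is narrowed to house 2 or 3 or 4; consider each.
Placing it in house 3 and house 4 leads to a contradiction, so it's in house 2.
Clue 3: the lily grower is in house 1.
From clue 6, the orchid grower must be in house 2.
House 1's music genre must be classical (nothing else left).
The only music genre still possible for house 3 is jazz.
Clue 2 places the harp player in house 1.
Clue 7 places the sunflower grower in house 3.
House 4 flower: only tulip fits.
The only flower still possible for house 5 is poppy.
House 2's instrument must be drum (nothing else left).
House 5's instrument must be guitar (nothing else left).
Clue 8: the country fan is in house 5.
So house 4 gets pop for music genre.
From clue 4, the piano player must be in house 4.
The flute player is in house 3 (clue 5).
So: house 1 = classical/lily/harp, house 2 = metal/orchid/drum, house 3 = jazz/sunflower/flute, house 4 = pop/tulip/piano, house 5 = country/poppy/guitar.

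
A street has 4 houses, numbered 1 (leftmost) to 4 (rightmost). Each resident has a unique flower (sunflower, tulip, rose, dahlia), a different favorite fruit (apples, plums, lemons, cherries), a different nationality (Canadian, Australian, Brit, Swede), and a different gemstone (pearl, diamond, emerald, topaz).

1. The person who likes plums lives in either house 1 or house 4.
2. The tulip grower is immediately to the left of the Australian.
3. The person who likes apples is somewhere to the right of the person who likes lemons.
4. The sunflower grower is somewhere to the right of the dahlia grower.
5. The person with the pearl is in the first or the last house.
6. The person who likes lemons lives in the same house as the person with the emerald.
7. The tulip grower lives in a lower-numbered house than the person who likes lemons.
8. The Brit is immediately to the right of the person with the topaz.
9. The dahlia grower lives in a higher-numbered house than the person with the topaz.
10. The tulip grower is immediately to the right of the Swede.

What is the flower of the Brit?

tulip

From clue 10, the tulip grower must be in house 2.
Clue 10: the Swede is in house 1.
That leaves rose as the flower for house 1.
House 3 flower: only dahlia fits.
That leaves sunflower as the flower for house 4.
Clue 2: the Australian is in house 3.
Clue 7 places the person who likes lemons in house 3.
House 2 favorite fruit: only cherries fits.
So house 2 gets Brit for nationality.
The only nationality still possible for house 4 is Canadian.
Clue 6: the person with the emerald is in house 3.
By clue 8, the person with the topaz is in house 1.
House 1 favorite fruit: only plums fits.
So house 4 gets apples for favorite fruit.
House 2 gemstone: only diamond fits.
The only gemstone still possible for house 4 is pearl.
So: house 1 = rose/plums/Swede/topaz, house 2 = tulip/cherries/Brit/diamond, house 3 = dahlia/lemons/Australian/emerald, house 4 = sunflower/apples/Canadian/pearl.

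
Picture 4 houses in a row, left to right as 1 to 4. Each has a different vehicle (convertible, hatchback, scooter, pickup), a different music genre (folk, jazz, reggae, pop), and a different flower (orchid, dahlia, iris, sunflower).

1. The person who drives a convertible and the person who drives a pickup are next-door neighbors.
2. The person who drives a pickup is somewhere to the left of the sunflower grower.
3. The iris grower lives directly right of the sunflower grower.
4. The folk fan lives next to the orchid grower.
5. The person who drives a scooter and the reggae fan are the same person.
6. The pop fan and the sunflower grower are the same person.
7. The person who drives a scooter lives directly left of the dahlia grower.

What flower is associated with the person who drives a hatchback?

That leaves orchid as the flower for house 1.
By clue 4, the folk fan is in house 2.
House 3 music genre: only pop fits.
House 4's music genre must be jazz (nothing else left).
Clue 5: the person who drives a scooter is in house 1.
Clue 6: the sunflower grower is in house 3.
Clue 7: the dahlia grower is in house 2.
So house 2 gets pickup for vehicle.
That leaves hatchback as the vehicle for house 4.
House 1 music genre: only reggae fits.
That leaves iris as the flower for house 4.
House 3 vehicle: only convertible fits.
So: house 1 = scooter/reggae/orchid, house 2 = pickup/folk/dahlia, house 3 = convertible/pop/sunflower, house 4 = hatchback/jazz/iris.

iris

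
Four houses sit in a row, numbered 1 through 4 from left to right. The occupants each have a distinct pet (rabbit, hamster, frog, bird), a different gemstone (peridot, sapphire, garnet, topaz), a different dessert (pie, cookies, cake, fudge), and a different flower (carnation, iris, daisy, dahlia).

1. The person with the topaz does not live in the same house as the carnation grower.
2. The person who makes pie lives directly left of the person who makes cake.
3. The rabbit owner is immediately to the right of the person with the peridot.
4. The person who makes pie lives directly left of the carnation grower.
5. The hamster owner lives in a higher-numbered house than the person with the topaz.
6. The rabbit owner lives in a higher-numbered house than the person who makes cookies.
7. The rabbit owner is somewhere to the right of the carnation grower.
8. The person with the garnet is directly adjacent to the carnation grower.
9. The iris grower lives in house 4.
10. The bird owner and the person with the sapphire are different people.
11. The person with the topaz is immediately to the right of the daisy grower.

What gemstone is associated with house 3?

peridot

The iris grower is in house 4 (clue 9).
So house 4 gets fudge for dessert.
The hamster owner is narrowed to house 3 or 4; consider each.
Placing it in house 4 leads to a contradiction, so it's in house 3.
Clue 5 places the person with the topaz in house 2.
From clue 11, the daisy grower must be in house 1.
Clue 1 places the carnation grower in house 3.
By clue 4, the person who makes pie is in house 2.
By clue 8, the person with the garnet is in house 4.
That leaves rabbit as the pet for house 4.
That leaves sapphire as the gemstone for house 1.
House 3 gemstone: only peridot fits.
House 1 dessert: only cookies fits.
House 3 dessert: only cake fits.
The only flower still possible for house 2 is dahlia.
Clue 10 places the bird owner in house 2.
So house 1 gets frog for pet.
So: house 1 = frog/sapphire/cookies/daisy, house 2 = bird/topaz/pie/dahlia, house 3 = hamster/peridot/cake/carnation, house 4 = rabbit/garnet/fudge/iris.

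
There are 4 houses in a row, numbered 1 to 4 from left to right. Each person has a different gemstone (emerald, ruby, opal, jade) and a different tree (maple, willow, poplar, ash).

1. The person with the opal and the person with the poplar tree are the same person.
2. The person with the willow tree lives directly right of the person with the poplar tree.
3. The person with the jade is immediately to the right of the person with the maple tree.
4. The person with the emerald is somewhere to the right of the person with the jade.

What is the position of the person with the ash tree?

The person with the emerald is narrowed to house 3 or 4; consider each.
Placing it in house 3 leads to a contradiction, so it's in house 4.
The person with the jade is narrowed to house 2 or 3; consider each.
Placing it in house 3 leads to a contradiction, so it's in house 2.
The person with the maple tree is in house 1 (clue 3).
By clue 1, the person with the opal is in house 3.
From clue 1, the person with the poplar tree must be in house 3.
The person with the willow tree is in house 4 (clue 2).
House 1's gemstone must be ruby (nothing else left).
So house 2 gets ash for tree.
So: house 1 = ruby/maple, house 2 = jade/ash, house 3 = opal/poplar, house 4 = emerald/willow.

2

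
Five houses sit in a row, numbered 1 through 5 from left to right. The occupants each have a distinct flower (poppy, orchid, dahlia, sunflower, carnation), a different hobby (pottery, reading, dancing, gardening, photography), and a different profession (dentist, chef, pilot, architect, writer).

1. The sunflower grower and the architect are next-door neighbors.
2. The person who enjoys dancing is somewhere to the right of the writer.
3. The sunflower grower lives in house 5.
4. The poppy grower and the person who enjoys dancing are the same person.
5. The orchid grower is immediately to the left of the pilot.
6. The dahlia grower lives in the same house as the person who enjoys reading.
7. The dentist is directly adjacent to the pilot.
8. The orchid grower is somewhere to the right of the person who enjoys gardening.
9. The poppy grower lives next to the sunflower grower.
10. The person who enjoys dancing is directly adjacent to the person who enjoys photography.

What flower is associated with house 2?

orchid

By clue 3, the sunflower grower is in house 5.
From clue 9, the poppy grower must be in house 4.
Clue 1: the architect is in house 4.
Clue 4: the person who enjoys dancing is in house 4.
By clue 5, the orchid grower is in house 2.
From clue 7, the dentist must be in house 2.
From clue 8, the person who enjoys gardening must be in house 1.
So house 1 gets writer for profession.
That leaves pilot as the profession for house 3.
The only profession still possible for house 5 is chef.
Clue 6 places the dahlia grower in house 3.
From clue 6, the person who enjoys reading must be in house 3.
House 1 flower: only carnation fits.
House 2's hobby must be pottery (nothing else left).
That leaves photography as the hobby for house 5.
So: house 1 = carnation/gardening/writer, house 2 = orchid/pottery/dentist, house 3 = dahlia/reading/pilot, house 4 = poppy/dancing/architect, house 5 = sunflower/photography/chef.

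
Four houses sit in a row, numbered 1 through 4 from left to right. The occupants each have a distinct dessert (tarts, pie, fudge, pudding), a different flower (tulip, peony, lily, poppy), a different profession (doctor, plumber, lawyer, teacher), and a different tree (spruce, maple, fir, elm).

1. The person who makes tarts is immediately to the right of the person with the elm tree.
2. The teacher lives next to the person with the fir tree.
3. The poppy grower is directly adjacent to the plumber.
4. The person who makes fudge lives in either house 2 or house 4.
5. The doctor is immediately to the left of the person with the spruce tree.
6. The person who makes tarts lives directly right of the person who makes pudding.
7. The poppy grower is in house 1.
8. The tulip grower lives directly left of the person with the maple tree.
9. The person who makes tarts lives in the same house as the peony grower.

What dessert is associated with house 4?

fudge

The poppy grower is in house 1 (clue 7).
From clue 3, the plumber must be in house 2.
So house 1 gets elm for tree.
From clue 1, the person who makes tarts must be in house 2.
The person who makes pudding is in house 1 (clue 6).
Clue 9 places the peony grower in house 2.
House 3 dessert: only pie fits.
That leaves fudge as the dessert for house 4.
House 4 flower: only lily fits.
From clue 8, the person with the maple tree must be in house 4.
The only flower still possible for house 3 is tulip.
So house 3 gets fir for tree.
By clue 2, the teacher is in house 4.
By clue 5, the doctor is in house 1.
The only profession still possible for house 3 is lawyer.
The only tree still possible for house 2 is spruce.
So: house 1 = pudding/poppy/doctor/elm, house 2 = tarts/peony/plumber/spruce, house 3 = pie/tulip/lawyer/fir, house 4 = fudge/lily/teacher/maple.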